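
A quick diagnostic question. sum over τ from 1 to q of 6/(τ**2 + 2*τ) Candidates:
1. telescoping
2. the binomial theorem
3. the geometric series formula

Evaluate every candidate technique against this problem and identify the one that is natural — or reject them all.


Best approach: telescoping — 6/(τ**2 + 2*τ) decomposes into shift-paired simple fractions; the series telescopes to finitely many boundary pieces.
- telescoping: applicable, and directly so.
- the binomial theorem — there is no sum-raised-to-a-power identity hiding in these terms.
- the geometric series formula — the term-to-term ratio drifts with the index — the one thing the geometric formula cannot absorb.


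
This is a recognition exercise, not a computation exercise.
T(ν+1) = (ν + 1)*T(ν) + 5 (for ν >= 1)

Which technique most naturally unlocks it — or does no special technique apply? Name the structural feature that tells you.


Method: a summation factor — with the index-dependent coefficient ν + 1, dividing by the cumulative product turns the left side into a pure difference.


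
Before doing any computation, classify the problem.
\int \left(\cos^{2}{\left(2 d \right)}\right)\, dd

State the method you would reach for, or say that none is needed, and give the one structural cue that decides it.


Diagnosis: a trigonometric identity — an even power like \cos^{2}{\left(2 d \right)} flattens under the half-angle identity into first-degree cosines you can integrate directly.


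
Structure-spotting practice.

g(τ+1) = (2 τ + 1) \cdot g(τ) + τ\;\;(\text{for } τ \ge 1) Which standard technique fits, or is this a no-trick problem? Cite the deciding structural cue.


Verdict: a summation factor — first-order, linear, moving coefficient 2 τ + 1: the discrete analogue of an integrating factor handles it.


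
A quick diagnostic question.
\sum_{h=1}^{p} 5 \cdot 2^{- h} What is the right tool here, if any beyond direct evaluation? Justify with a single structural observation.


Best approach: the geometric series formula — consecutive terms stand in a fixed index-free ratio — the geometric sum formula closes it.


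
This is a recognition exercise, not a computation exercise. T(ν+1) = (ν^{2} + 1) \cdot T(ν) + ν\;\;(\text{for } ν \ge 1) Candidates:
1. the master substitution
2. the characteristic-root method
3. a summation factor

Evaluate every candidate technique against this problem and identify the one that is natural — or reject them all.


Verdict: a summation factor — one step of memory with a weight ν^{2} + 1 that changes as the index grows — the summation-factor construction is built for this.
- the master substitution — the recursive argument is a shift of the index, not a fixed fraction of it.
- the characteristic-root method: the coefficients change with the index, which the root method cannot absorb.
- a summation factor: yes — fits the structure here.


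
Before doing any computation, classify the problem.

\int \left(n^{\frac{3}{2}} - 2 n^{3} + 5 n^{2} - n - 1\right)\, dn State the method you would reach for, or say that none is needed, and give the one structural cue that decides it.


Technique: no special technique — scan for structure and find none: constant multiples of powers of n, integrate directly.


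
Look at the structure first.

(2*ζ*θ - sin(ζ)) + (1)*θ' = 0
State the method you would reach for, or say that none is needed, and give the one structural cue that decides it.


Best approach: a linear integrating factor — first power of θ, nonzero forcing: the integrating-factor recipe applies verbatim with p = 2*ζ.


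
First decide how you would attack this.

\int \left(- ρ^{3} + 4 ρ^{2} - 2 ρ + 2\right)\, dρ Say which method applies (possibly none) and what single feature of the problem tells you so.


Best approach: no special technique — nothing composite, nothing rational, nothing trigonometric — each constant-multiple power of ρ integrates by the power rule alone.


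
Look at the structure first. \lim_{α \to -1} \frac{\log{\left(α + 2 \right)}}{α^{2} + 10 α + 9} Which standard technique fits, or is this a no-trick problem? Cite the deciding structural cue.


Verdict: l'Hôpital's rule (0/0) — both numerator and denominator vanish at -1: the genuine 0/0 indeterminate that l'Hôpital exists for. The standard small-argument limits would also carry it; the rule is the systematic route.


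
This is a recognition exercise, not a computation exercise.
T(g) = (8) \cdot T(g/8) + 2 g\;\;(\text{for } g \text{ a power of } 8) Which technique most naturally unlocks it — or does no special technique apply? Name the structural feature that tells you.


Technique: the master substitution — the argument shrinks by the factor 8, so measure the index on a logarithmic scale and the recursion becomes a shift.


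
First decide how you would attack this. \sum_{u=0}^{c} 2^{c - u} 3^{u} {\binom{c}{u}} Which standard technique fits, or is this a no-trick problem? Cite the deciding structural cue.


Method: the binomial theorem — the summand is term u of a binomial expansion in 3 and 2; the whole sum is a single power.


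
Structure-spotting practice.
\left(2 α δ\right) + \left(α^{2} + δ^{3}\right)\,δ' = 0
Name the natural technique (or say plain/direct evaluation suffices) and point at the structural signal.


Diagnosis: the exact-equation method — check exactness first: here it holds (2 α δ, α^{2} + δ^{3} have matching cross partials), so no integrating factor is needed.


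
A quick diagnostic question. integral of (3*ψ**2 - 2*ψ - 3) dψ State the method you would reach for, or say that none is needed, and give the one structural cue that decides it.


Technique: no special technique — every term is a constant multiple of a power of ψ; term-wise power-rule integration needs no preliminary transformation.


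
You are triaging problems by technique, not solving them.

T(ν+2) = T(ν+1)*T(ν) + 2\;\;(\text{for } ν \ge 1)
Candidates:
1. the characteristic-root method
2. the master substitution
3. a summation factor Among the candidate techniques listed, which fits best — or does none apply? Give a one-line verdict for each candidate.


Technique: no special technique — the recurrence is nonlinear in the sequence terms; no linear-recurrence method fits it as written — one iterates or studies it directly.
- the characteristic-root method: nonlinearity rules out exponential-mode superposition from the start.
- the master substitution: with no divided-index recursive call, reindexing by powers of a base buys nothing.
- a summation factor — the recursion is nonlinear — outside the first-order linear family a summation factor addresses.


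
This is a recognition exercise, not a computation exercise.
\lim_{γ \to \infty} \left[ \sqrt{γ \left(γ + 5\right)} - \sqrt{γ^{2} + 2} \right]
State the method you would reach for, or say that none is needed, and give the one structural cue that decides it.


Verdict: conjugate multiplication — both pieces blow up but their difference is finite; the conjugate trick rationalizes \sqrt{γ \left(γ + 5\right)} - \sqrt{γ^{2} + 2}.


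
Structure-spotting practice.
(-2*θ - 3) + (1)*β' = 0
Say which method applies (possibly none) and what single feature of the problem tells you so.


Diagnosis: no special technique — with β absent the equation is not coupled at all: direct integration in θ.


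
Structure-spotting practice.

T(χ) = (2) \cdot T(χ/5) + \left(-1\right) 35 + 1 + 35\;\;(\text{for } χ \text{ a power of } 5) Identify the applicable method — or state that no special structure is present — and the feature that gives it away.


Technique: the master substitution — the argument contracts 5-fold per step: reindex χ exponentially and solve the linear recurrence in the new index.


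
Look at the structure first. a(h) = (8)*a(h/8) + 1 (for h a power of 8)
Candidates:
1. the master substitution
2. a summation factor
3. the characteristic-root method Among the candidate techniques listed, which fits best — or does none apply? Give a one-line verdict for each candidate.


Method: the master substitution — the argument shrinks by the factor 8, so measure the index on a logarithmic scale and the recursion becomes a shift.
- the master substitution — yes — fits the structure here.
- a summation factor — a divided-index call is outside the fixed-shift first-order family a summation factor normalizes.
- the characteristic-root method — the recursion divides its index rather than shifting it — outside the constant-shift family the root method covers.


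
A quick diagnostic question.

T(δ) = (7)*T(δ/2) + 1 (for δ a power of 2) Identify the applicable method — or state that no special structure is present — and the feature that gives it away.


Verdict: the master substitution — the argument contracts 2-fold per step: reindex δ exponentially and solve the linear recurrence in the new index.


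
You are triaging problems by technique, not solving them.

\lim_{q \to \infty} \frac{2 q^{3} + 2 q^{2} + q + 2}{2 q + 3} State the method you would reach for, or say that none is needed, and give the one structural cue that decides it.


Verdict: dominant-term comparison — as q grows, only the highest-degree terms matter — compare leading terms and read the limit off. As a single quotient, the ∞/∞ shape would yield to repeated differentiation as well — the growth comparison gets there in one look.


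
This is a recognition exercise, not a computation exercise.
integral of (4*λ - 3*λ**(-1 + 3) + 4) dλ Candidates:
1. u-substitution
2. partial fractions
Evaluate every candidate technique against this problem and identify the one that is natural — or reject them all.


Technique: no special technique — a term-by-term power-rule job in λ; no substitution or rearrangement earns its keep here.
- u-substitution — any workable substitution here is cosmetic — the integrand is already in directly integrable form.
- partial fractions — the expression is not a ratio of polynomials that decomposes further.


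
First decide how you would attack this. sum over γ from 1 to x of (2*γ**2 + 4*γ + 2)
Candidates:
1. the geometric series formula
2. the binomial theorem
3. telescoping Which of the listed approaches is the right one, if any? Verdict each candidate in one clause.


Technique: no special technique — no cancellation, no constant ratio, no binomial weights — just polynomial terms summed directly.
- the geometric series formula: there is no constant term-to-term ratio.
- the binomial theorem — no binomial coefficients pair with matched powers.
- telescoping — the terms as presented offer no neighboring cancellation — a telescoping rewrite may exist, but the displayed structure does not hand one over.


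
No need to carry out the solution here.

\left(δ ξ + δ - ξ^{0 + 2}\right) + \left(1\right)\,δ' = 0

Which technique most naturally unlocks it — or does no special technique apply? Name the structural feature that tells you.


Technique: a linear integrating factor — linear in the unknown with genuine forcing: multiply through by the exponential of the integrated coefficient and the left side closes into one derivative.


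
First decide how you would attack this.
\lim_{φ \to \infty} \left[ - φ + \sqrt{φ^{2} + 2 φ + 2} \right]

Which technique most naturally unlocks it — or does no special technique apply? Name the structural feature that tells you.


Diagnosis: conjugate multiplication — infinity minus infinity with a radical in play — multiply by the conjugate so the divergences of \sqrt{φ^{2} + 2 φ + 2} and φ annihilate.


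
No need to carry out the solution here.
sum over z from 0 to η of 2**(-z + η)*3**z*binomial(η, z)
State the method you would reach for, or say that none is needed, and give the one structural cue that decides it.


Technique: the binomial theorem — binomial(η, z) weighting matched powers of 3 and 2 is the expanded form of (3 + 2)^η — fold it back up.


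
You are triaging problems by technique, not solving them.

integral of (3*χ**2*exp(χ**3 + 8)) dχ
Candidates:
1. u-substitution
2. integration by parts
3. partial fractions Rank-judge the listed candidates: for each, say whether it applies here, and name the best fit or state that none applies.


Diagnosis: u-substitution — everything non-trivial happens through the inner expression χ**3 + 8, and its derivative accounts for the remaining factor up to a constant, so set u = χ**3 + 8.
- u-substitution: applies; the problem has the shape this method handles.
- integration by parts — the non-polynomial partner is not one of the parts kernels — exp, sine, or cosine with a degree-1 argument, or a logarithm.
- partial fractions — there is no rational-function structure to decompose.


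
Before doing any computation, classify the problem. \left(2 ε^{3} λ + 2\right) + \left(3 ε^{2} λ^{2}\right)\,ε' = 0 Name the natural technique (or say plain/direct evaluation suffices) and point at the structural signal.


Technique: the exact-equation method — take the mixed partials of 2 ε^{3} λ + 2 and 3 ε^{2} λ^{2}: they are equal, which certifies an exact differential.


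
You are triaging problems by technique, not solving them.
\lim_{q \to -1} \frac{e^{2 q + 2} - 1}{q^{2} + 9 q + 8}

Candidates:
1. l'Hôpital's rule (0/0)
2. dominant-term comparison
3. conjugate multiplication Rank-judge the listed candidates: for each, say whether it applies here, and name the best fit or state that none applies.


Method: l'Hôpital's rule (0/0) — both numerator and denominator vanish at -1: the genuine 0/0 indeterminate that l'Hôpital exists for. A local series expansion at the point resolves it as well; the rule is the packaged version of that step.
- l'Hôpital's rule (0/0): applicable, and directly so.
- dominant-term comparison — leading-power comparison does not apply to this form.
- conjugate multiplication: no divergent radical difference is present for a conjugate pair to cancel.


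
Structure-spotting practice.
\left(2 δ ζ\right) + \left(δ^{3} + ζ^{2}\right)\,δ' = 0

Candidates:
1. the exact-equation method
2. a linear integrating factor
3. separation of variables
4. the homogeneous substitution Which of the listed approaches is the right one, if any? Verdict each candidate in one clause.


Technique: the exact-equation method — equality of cross partials is the green light — assemble the potential function term by term.
- the exact-equation method: applies; the problem has the shape this method handles.
- a linear integrating factor: a nonlinear term in the unknown puts this outside the integrating-factor template.
- separation of variables: the two dependences do not factor apart.
- the homogeneous substitution — the slope does not depend on the ratio of the variables alone.


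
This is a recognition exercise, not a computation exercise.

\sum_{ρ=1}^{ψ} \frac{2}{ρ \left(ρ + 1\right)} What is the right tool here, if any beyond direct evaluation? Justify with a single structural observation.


Verdict: telescoping — \frac{2}{ρ \left(ρ + 1\right)} decomposes into shift-paired simple fractions; the series telescopes to finitely many boundary pieces.


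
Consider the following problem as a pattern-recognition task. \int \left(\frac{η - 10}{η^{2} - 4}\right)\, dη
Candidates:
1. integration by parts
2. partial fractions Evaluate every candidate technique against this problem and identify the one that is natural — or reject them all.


Method: partial fractions — the bottom factors while the top stays lower-degree — split into simple fractions and integrate piece by piece.
- integration by parts: no split into a nonconstant polynomial times one of the standard kernels — exp, sine, or cosine of a linear argument, or a logarithm — applies here.
- partial fractions: applies; the problem has the shape this method handles.


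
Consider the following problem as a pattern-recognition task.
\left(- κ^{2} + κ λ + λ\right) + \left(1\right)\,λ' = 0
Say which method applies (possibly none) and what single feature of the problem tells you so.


Verdict: a linear integrating factor — the unknown enters only to the first power against a nonzero forcing term — the integrating-factor template applies directly.


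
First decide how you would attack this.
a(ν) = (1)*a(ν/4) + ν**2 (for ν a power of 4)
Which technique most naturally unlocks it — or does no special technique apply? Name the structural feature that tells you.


Technique: the master substitution — the call at ν/4 makes this multiplicative recursion; the master-style substitution converts it to additive.


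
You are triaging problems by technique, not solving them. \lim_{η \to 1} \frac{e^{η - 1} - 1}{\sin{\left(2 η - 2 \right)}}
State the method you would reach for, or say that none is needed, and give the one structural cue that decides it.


Diagnosis: l'Hôpital's rule (0/0) — the 0/0 form at 1 is the signature situation for l'Hôpital's rule. Known elementary limits would finish this too — the rule just bypasses the case analysis.


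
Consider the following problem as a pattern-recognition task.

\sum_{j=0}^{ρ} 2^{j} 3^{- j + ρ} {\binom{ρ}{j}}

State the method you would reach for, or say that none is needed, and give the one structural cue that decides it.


Best approach: the binomial theorem — terms weighting {\binom{ρ}{j}} against matched powers of 2 and 3 reassemble into (2 + 3)^ρ by the binomial theorem.


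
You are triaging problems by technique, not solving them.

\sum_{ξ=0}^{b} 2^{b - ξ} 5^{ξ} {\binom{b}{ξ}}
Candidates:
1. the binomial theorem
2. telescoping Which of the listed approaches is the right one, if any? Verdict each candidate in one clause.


Verdict: the binomial theorem — the binomial coefficients weight matched powers of 5 and 2, which is exactly the expansion of a binomial power.
- the binomial theorem: yes, a natural case for it.
- telescoping — the summand is not presented as a shifted difference — a telescoping rewrite may exist, but the displayed structure does not offer one.


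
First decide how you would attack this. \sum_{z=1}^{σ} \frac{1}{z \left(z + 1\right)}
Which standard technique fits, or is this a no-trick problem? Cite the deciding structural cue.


Method: telescoping — \frac{1}{z \left(z + 1\right)} decomposes into shift-paired simple fractions; the series telescopes to finitely many boundary pieces.


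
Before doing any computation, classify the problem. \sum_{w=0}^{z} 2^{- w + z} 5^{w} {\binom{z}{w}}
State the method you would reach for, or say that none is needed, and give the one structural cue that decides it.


Technique: the binomial theorem — {\binom{z}{w}} weighting matched powers of 5 and 2 is the expanded form of (5 + 2)^z — fold it back up.


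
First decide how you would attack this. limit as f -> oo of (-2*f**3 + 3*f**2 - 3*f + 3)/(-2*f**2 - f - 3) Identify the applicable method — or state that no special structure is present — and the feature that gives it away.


Best approach: dominant-term comparison — as f grows, only the highest-degree terms matter — compare leading terms and read the limit off. Viewed as a single quotient this is an ∞/∞ form — an at-infinity application of l'Hôpital's rule would also resolve it; comparing leading growth reads the answer without differentiating.


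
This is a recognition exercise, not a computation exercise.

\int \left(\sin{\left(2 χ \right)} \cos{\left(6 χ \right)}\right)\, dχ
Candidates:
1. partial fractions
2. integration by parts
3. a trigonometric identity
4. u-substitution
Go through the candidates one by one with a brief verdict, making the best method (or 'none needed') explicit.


Method: a trigonometric identity — split \sin{\left(2 χ \right)} \cos{\left(6 χ \right)} with the angle-addition identities: the resulting sum integrates term by term.
- partial fractions: the expression is not a ratio of polynomials that decomposes further.
- integration by parts: not the natural route: no polynomial-kernel product appears — a recursive parts reduction of the trigonometric product exists, but the identity rewrite is direct.
- a trigonometric identity: applicable, and directly so.
- u-substitution — no subexpression of the integrand serves as a whole-integral substitution inner — individual terms may offer their own, but none carries its derivative as a factor of the full integrand; a working change of variable would have to be constructed from outside the expression.


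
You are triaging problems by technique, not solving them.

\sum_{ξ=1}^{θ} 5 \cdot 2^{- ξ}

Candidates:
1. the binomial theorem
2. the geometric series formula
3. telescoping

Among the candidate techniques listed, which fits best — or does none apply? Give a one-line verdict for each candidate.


Technique: the geometric series formula — consecutive terms stand in a fixed index-free ratio — the geometric sum formula closes it.
- the binomial theorem — no binomial coefficients pair with matched powers.
- the geometric series formula — a fit — the right tool for this form.
- telescoping: the terms as presented offer no neighboring cancellation — a telescoping rewrite may exist, but the displayed structure does not hand one over.


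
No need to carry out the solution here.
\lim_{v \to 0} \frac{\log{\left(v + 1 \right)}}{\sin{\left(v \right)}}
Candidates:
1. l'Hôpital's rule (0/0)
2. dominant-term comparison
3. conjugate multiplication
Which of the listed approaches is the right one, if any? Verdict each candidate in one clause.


Verdict: l'Hôpital's rule (0/0) — the 0/0 form at 0 is the signature situation for l'Hôpital's rule. Known elementary limits would finish this too — the rule just bypasses the case analysis.
- l'Hôpital's rule (0/0): applies; the problem has the shape this method handles.
- dominant-term comparison: no dominant power emerges to decide the limit by degree comparison.
- conjugate multiplication: the conjugate move applies to radical differences, which this is not.


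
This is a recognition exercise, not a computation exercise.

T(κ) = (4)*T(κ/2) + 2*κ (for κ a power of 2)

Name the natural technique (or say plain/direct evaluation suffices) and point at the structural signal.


Verdict: the master substitution — recursion at κ/2 is multiplicative in the index; logarithmic reindexing via κ = 2^m linearizes it.


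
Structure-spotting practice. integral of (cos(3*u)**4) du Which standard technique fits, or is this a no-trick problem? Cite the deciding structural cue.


Method: a trigonometric identity — even powers like cos(3*u)**4 never integrate directly; the half-angle identity lowers the degree first.


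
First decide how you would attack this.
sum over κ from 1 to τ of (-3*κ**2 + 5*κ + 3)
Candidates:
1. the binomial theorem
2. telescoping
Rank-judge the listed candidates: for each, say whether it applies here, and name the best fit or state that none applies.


Method: no special technique — constant-multiple powers of κ with no cancellation partners and no common ratio — use the standard power-sum formulas.
- the binomial theorem: the summand does not match any term pattern of an expanded binomial power.
- telescoping — in the displayed form, no term reappears at a neighboring index to cancel against.


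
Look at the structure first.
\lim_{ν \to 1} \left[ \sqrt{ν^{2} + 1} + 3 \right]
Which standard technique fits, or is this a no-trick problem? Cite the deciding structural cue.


Method: no special technique — the expression is continuous at 1 — substitute and evaluate; no indeterminate form appears.


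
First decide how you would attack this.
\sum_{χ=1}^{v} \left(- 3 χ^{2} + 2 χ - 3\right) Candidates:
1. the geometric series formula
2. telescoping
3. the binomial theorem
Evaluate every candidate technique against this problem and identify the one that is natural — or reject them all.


Method: no special technique — the summand is a plain polynomial in χ (expanding first if it arrives factored); standard power-sum formulas evaluate it term by term.
- the geometric series formula — consecutive terms are not related by a fixed multiplier.
- telescoping: neither a shifted-difference shape nor integer-spaced poles are present.
- the binomial theorem: no binomial coefficients pair up with complementary powers here.


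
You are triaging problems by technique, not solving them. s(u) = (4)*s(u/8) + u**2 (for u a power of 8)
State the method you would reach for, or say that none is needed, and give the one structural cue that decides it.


Technique: the master substitution — a divide-and-conquer shape: argument u/8, so change variables with u = 8^m and solve the linear version.


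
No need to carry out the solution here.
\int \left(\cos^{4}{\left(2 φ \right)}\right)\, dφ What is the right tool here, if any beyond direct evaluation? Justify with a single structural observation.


Verdict: a trigonometric identity — \cos^{4}{\left(2 φ \right)} is an even power — the power-reduction identity rewrites it into first-degree cosines.


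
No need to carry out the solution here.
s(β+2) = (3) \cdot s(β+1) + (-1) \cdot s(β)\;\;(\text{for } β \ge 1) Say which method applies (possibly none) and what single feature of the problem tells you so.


Verdict: the characteristic-root method — linear, homogeneous, constant coefficients: solutions of the form r^β exist — find the roots of the characteristic polynomial.


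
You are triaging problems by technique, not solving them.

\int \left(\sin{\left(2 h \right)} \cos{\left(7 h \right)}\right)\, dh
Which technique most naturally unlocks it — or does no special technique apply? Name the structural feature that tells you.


Technique: a trigonometric identity — cross-frequency products like \sin{\left(2 h \right)} \cos{\left(7 h \right)} are the textbook product-to-sum case — the identity converts them to directly integrable sinusoids.


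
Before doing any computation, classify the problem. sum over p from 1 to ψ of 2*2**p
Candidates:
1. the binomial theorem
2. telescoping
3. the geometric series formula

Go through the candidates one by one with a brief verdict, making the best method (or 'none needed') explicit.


Technique: the geometric series formula — term-over-term division gives 2 every time — index-free ratio, geometric sum formula applies.
- the binomial theorem: there is no sum-raised-to-a-power identity hiding in these terms.
- telescoping: writing out consecutive terms as given produces no pairwise cancellation.
- the geometric series formula — yes — fits the structure here.


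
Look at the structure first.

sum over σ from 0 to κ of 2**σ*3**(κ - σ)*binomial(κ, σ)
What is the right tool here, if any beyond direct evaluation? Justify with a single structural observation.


Method: the binomial theorem — the summand is term σ of a binomial expansion in 2 and 3; the whole sum is a single power.


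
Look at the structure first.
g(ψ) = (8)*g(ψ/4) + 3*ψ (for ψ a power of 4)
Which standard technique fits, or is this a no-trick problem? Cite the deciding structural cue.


Diagnosis: the master substitution — treat m = log base 4 of ψ as the new clock: one recursion step advances m by one while ψ scales by 4.


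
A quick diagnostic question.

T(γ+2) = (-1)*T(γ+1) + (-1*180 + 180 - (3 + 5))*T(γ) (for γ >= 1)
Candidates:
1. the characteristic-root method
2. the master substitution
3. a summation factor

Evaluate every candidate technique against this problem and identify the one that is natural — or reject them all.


Method: the characteristic-root method — the recurrence is linear and homogeneous with constant coefficients, so the ansatz r^γ turns it into a polynomial equation for r.
- the characteristic-root method: a fit — the right tool for this form.
- the master substitution — there is no divide-the-index recursive argument.
- a summation factor — the recurrence reaches back more than one step, outside the first-order family a summation factor normalizes.


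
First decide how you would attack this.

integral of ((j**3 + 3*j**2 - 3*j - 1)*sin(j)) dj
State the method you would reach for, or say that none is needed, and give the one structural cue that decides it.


Technique: integration by parts — a polynomial j**3 + 3*j**2 - 3*j - 1 against the kernel sin(j) is the signature bounded-ladder case for integration by parts.


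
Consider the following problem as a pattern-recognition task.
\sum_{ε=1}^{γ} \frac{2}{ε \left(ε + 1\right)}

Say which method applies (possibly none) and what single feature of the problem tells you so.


Method: telescoping — \frac{2}{ε \left(ε + 1\right)} decomposes into shift-paired simple fractions; the series telescopes to finitely many boundary pieces.


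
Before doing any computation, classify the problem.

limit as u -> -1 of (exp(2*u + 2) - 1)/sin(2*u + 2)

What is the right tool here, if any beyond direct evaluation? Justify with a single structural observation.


Verdict: l'Hôpital's rule (0/0) — both numerator and denominator vanish at -1: the genuine 0/0 indeterminate that l'Hôpital exists for. Expanding numerator and denominator to first order gives the same value — the rule automates exactly that.


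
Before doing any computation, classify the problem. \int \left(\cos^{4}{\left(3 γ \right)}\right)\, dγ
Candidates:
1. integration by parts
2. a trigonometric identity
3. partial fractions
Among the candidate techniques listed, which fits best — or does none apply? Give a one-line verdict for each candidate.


Best approach: a trigonometric identity — reduce \cos^{4}{\left(3 γ \right)} with the power-reduction formula and the integral becomes first-degree trigonometry.
- integration by parts: not the fit here: there is no polynomial factor to ladder down — parts can still close the trigonometric product by recursion, though the identity rewrite is the direct route.
- a trigonometric identity: yes, a natural case for it.
- partial fractions: the expression is not a ratio of polynomials that decomposes further.


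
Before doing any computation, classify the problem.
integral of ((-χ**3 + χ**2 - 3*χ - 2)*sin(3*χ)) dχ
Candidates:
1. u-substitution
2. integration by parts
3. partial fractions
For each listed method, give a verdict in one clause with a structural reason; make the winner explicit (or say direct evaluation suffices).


Method: integration by parts — a polynomial -χ**3 + χ**2 - 3*χ - 2 against the kernel sin(3*χ) is the signature bounded-ladder case for integration by parts.
- u-substitution — no subexpression of the integrand pairs with its own derivative as a factor — individual terms may offer their own substitutions, but any change of variable covering the whole integral would have to be constructed from outside the expression.
- integration by parts — a fit — the right tool for this form.
- partial fractions: there is no rational-function structure to decompose.


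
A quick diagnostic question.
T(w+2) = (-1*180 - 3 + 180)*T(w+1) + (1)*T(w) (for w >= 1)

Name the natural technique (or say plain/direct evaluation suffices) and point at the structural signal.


Verdict: the characteristic-root method — every coefficient is a fixed number and the forcing is zero — substitute r^w and read off the root equation.


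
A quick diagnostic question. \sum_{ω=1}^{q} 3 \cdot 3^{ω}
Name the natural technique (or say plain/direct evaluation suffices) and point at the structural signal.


Best approach: the geometric series formula — consecutive terms stand in a fixed index-free ratio — the geometric sum formula closes it.


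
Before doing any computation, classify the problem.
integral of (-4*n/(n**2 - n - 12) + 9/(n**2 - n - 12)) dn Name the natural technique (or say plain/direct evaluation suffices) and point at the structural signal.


Verdict: partial fractions — break n**2 - n - 12 into its roots and the integral splits into logarithm-sized bites.


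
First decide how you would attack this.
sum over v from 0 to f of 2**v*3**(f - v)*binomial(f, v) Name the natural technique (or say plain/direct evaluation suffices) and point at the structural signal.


Method: the binomial theorem — binomial coefficients against complementary powers of 2 and 3: recognize the binomial expansion and resum.


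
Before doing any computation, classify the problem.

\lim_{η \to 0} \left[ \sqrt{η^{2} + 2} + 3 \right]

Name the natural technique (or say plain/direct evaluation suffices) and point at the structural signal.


Technique: no special technique — no denominator vanishes and nothing blows up at 0: direct substitution is the whole computation.


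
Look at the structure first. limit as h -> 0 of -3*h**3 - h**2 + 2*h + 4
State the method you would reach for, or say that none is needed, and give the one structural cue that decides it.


Technique: no special technique — the expression is continuous at 0 — substitute and evaluate; no indeterminate form appears.


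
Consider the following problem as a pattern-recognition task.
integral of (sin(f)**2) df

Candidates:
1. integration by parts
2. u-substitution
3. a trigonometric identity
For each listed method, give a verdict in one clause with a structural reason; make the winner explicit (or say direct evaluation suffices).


Technique: a trigonometric identity — the exponent on sin(f)**2 is even — the power-reduction identity is the standard preprocessing step.
- integration by parts: not the fit here: there is no polynomial factor to ladder down — parts can still close the trigonometric product by recursion, though the identity rewrite is the direct route.
- u-substitution — no subexpression of the integrand serves as a whole-integral substitution inner — individual terms may offer their own, but none carries its derivative as a factor of the full integrand; a working change of variable would have to be constructed from outside the expression.
- a trigonometric identity: yes, a natural case for it.


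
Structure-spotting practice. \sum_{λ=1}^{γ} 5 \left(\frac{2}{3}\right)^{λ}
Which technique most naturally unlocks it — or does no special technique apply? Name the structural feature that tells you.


Method: the geometric series formula — consecutive terms stand in a fixed index-free ratio — the geometric sum formula closes it.


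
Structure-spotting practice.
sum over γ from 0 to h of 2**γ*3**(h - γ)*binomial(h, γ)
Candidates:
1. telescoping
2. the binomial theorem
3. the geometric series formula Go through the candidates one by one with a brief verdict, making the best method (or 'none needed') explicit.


Method: the binomial theorem — the binomial coefficients weight matched powers of 2 and 3, which is exactly the expansion of a binomial power.
- telescoping — computed from the summand as displayed, the partial sums build up without the pairwise collapse telescoping exploits.
- the binomial theorem: applicable, and directly so.
- the geometric series formula: consecutive terms are not related by a fixed multiplier.


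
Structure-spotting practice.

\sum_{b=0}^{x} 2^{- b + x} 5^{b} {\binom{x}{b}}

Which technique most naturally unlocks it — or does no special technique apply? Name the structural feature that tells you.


Best approach: the binomial theorem — terms weighting {\binom{x}{b}} against matched powers of 5 and 2 reassemble into (5 + 2)^x by the binomial theorem.


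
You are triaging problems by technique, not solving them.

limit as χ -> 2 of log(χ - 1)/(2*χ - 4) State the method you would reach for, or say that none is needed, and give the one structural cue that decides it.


Diagnosis: l'Hôpital's rule (0/0) — both numerator and denominator vanish at 2: the genuine 0/0 indeterminate that l'Hôpital exists for. A first-order expansion at the point is an equally standard path; the rule packages it.


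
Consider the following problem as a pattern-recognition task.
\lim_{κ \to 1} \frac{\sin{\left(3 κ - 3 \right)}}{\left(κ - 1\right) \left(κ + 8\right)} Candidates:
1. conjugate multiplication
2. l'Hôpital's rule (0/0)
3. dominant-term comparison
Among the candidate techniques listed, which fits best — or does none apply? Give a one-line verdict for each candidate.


Verdict: l'Hôpital's rule (0/0) — numerator and denominator both vanish at 1 — a genuine 0/0 form, which is exactly when l'Hôpital applies. Known elementary limits would finish this too — the rule just bypasses the case analysis.
- conjugate multiplication — there are no radicals in tension whose conjugate would simplify matters.
- l'Hôpital's rule (0/0) — applicable, and directly so.
- dominant-term comparison: no ranking of term growth rates resolves the limit here.


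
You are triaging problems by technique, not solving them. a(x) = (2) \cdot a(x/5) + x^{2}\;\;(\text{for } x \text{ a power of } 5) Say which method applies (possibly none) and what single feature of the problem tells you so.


Diagnosis: the master substitution — the argument shrinks by the factor 5, so measure the index on a logarithmic scale and the recursion becomes a shift.


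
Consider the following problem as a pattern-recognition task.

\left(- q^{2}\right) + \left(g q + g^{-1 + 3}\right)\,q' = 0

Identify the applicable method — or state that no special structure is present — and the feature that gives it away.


Best approach: the homogeneous substitution — the slope is degree-zero homogeneous: the ratio substitution v = q/g collapses it. This can also be massaged into Bernoulli form (the roles of the variables may need exchanging); the homogeneous substitution avoids that setup.


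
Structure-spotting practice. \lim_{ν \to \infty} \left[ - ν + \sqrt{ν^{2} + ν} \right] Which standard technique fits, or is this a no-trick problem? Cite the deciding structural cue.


Technique: conjugate multiplication — neither \sqrt{ν^{2} + ν} nor ν converges alone, so rewrite their difference as a conjugate-rationalized quotient first.


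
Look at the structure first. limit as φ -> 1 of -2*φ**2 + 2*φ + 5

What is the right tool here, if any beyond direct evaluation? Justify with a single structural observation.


Method: no special technique — the expression is continuous at 1 — substitute and evaluate; no indeterminate form appears.


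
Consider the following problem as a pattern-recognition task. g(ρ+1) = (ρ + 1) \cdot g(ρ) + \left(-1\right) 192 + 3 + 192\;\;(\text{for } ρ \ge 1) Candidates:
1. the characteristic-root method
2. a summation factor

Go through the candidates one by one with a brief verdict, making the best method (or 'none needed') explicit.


Method: a summation factor — one-term recursion with variable weight ρ + 1 is solved by product normalization, not by root-finding.
- the characteristic-root method: the coefficients vary with the index, breaking the constant-coefficient structure the method needs.
- a summation factor — applies; the problem has the shape this method handles.


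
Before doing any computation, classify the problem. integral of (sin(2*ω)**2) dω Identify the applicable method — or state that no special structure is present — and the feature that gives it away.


Best approach: a trigonometric identity — sin(2*ω)**2 calls for power reduction: rewrite via double angles before any antiderivative is attempted.


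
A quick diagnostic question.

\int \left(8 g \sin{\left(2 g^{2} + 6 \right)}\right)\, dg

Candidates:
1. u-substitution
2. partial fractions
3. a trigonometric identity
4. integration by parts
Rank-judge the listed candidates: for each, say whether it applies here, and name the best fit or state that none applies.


Method: u-substitution — structure check: outer function, inner expression 2 g^{2} + 6, inner derivative as a factor — the classic u = 2 g^{2} + 6 pattern.
- u-substitution — applies; the problem has the shape this method handles.
- partial fractions: there is no rational-function structure to decompose.
- a trigonometric identity — the trigonometric factor has no even power to reduce and no cross-frequency product to convert — the standard power-reduction and product-to-sum identities do not engage it.
- integration by parts — a polynomial factor is present, but its partner is not an exp, sine, or cosine of a degree-1 argument, nor a logarithm.
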